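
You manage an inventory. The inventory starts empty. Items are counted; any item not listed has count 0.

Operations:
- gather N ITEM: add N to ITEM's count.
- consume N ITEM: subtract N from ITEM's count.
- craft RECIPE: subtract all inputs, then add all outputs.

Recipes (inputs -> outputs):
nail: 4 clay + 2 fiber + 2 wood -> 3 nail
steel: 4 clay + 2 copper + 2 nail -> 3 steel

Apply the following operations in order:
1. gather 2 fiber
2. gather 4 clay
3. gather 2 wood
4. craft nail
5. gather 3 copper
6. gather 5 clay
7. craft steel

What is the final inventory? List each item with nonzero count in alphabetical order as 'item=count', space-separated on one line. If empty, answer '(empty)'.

After 1 (gather 2 fiber): fiber=2
After 2 (gather 4 clay): clay=4 fiber=2
After 3 (gather 2 wood): clay=4 fiber=2 wood=2
After 4 (craft nail): nail=3
After 5 (gather 3 copper): copper=3 nail=3
After 6 (gather 5 clay): clay=5 copper=3 nail=3
After 7 (craft steel): clay=1 copper=1 nail=1 steel=3

Answer: clay=1 copper=1 nail=1 steel=3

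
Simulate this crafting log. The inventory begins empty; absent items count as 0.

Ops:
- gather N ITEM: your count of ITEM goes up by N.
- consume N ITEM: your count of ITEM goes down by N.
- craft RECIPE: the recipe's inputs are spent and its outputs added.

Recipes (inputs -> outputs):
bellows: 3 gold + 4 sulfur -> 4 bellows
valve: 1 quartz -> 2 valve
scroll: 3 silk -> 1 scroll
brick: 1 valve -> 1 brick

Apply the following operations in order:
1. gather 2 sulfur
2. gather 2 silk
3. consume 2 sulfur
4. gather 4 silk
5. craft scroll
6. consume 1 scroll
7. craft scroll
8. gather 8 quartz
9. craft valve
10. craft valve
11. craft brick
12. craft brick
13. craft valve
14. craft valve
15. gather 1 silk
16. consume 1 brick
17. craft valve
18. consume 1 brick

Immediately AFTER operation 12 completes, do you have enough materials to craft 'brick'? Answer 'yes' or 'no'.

Answer: yes

Derivation:
After 1 (gather 2 sulfur): sulfur=2
After 2 (gather 2 silk): silk=2 sulfur=2
After 3 (consume 2 sulfur): silk=2
After 4 (gather 4 silk): silk=6
After 5 (craft scroll): scroll=1 silk=3
After 6 (consume 1 scroll): silk=3
After 7 (craft scroll): scroll=1
After 8 (gather 8 quartz): quartz=8 scroll=1
After 9 (craft valve): quartz=7 scroll=1 valve=2
After 10 (craft valve): quartz=6 scroll=1 valve=4
After 11 (craft brick): brick=1 quartz=6 scroll=1 valve=3
After 12 (craft brick): brick=2 quartz=6 scroll=1 valve=2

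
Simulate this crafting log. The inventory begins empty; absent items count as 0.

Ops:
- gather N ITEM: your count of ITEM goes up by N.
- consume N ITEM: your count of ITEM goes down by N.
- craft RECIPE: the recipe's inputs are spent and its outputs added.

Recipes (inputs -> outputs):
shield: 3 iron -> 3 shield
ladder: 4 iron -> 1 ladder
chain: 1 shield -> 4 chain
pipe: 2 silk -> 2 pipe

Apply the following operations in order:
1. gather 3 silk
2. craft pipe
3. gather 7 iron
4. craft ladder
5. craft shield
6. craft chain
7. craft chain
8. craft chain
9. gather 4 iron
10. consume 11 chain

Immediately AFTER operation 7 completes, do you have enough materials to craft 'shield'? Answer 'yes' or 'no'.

After 1 (gather 3 silk): silk=3
After 2 (craft pipe): pipe=2 silk=1
After 3 (gather 7 iron): iron=7 pipe=2 silk=1
After 4 (craft ladder): iron=3 ladder=1 pipe=2 silk=1
After 5 (craft shield): ladder=1 pipe=2 shield=3 silk=1
After 6 (craft chain): chain=4 ladder=1 pipe=2 shield=2 silk=1
After 7 (craft chain): chain=8 ladder=1 pipe=2 shield=1 silk=1

Answer: no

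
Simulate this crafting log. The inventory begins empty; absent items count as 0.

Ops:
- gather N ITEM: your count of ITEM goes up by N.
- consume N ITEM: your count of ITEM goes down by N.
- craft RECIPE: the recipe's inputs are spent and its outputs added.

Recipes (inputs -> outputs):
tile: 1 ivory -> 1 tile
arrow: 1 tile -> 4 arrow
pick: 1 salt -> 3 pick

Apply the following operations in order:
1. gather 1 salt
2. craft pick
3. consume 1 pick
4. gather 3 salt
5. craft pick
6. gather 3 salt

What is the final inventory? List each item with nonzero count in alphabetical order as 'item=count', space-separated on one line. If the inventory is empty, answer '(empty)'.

After 1 (gather 1 salt): salt=1
After 2 (craft pick): pick=3
After 3 (consume 1 pick): pick=2
After 4 (gather 3 salt): pick=2 salt=3
After 5 (craft pick): pick=5 salt=2
After 6 (gather 3 salt): pick=5 salt=5

Answer: pick=5 salt=5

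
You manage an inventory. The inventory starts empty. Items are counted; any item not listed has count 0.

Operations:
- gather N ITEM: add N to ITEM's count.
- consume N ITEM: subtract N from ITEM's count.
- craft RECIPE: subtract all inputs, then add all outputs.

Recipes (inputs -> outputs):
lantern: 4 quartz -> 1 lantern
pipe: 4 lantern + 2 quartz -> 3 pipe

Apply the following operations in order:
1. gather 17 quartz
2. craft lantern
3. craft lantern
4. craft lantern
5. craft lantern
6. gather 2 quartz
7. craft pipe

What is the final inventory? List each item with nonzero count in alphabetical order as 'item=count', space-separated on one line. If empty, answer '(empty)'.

After 1 (gather 17 quartz): quartz=17
After 2 (craft lantern): lantern=1 quartz=13
After 3 (craft lantern): lantern=2 quartz=9
After 4 (craft lantern): lantern=3 quartz=5
After 5 (craft lantern): lantern=4 quartz=1
After 6 (gather 2 quartz): lantern=4 quartz=3
After 7 (craft pipe): pipe=3 quartz=1

Answer: pipe=3 quartz=1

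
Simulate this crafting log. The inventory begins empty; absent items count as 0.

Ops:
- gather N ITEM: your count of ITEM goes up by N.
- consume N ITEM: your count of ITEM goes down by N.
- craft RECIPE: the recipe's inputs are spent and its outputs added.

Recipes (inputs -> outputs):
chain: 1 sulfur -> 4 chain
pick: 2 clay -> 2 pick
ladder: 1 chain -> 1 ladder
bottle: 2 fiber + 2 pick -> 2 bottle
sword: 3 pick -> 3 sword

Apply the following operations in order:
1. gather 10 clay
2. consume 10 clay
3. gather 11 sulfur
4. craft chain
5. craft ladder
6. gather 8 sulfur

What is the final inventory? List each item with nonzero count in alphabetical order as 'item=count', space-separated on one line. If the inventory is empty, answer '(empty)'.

Answer: chain=3 ladder=1 sulfur=18

Derivation:
After 1 (gather 10 clay): clay=10
After 2 (consume 10 clay): (empty)
After 3 (gather 11 sulfur): sulfur=11
After 4 (craft chain): chain=4 sulfur=10
After 5 (craft ladder): chain=3 ladder=1 sulfur=10
After 6 (gather 8 sulfur): chain=3 ladder=1 sulfur=18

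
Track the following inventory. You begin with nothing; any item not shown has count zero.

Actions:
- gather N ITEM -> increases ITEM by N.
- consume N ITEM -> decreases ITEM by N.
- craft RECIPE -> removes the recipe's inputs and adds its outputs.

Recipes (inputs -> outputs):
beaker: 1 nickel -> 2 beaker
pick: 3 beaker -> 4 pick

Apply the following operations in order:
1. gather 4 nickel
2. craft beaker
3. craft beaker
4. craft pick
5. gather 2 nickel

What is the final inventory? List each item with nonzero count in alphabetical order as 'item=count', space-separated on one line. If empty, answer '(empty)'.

Answer: beaker=1 nickel=4 pick=4

Derivation:
After 1 (gather 4 nickel): nickel=4
After 2 (craft beaker): beaker=2 nickel=3
After 3 (craft beaker): beaker=4 nickel=2
After 4 (craft pick): beaker=1 nickel=2 pick=4
After 5 (gather 2 nickel): beaker=1 nickel=4 pick=4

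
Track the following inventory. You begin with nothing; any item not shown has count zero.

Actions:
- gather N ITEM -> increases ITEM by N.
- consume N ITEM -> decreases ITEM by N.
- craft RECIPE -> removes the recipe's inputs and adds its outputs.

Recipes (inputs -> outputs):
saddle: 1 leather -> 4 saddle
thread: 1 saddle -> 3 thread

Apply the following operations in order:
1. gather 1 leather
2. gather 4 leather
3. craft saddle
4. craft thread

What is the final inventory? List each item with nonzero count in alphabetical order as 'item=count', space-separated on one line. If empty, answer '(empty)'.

Answer: leather=4 saddle=3 thread=3

Derivation:
After 1 (gather 1 leather): leather=1
After 2 (gather 4 leather): leather=5
After 3 (craft saddle): leather=4 saddle=4
After 4 (craft thread): leather=4 saddle=3 thread=3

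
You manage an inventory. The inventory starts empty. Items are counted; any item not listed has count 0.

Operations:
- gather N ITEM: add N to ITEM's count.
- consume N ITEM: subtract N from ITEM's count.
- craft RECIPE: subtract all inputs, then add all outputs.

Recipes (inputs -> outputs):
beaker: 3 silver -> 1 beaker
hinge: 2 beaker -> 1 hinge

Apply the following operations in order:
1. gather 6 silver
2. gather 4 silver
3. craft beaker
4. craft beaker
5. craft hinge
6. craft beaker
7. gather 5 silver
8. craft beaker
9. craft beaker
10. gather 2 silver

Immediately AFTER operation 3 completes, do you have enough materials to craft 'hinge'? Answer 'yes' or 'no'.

Answer: no

Derivation:
After 1 (gather 6 silver): silver=6
After 2 (gather 4 silver): silver=10
After 3 (craft beaker): beaker=1 silver=7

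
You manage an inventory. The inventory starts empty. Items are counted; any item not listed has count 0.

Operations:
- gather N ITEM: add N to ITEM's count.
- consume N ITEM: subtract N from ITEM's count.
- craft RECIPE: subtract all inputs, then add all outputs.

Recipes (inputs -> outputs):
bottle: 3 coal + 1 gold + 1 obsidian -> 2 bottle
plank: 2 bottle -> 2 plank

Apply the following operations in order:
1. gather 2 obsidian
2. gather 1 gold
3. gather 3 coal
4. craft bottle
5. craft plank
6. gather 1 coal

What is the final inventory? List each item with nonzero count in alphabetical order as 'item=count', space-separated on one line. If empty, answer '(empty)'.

After 1 (gather 2 obsidian): obsidian=2
After 2 (gather 1 gold): gold=1 obsidian=2
After 3 (gather 3 coal): coal=3 gold=1 obsidian=2
After 4 (craft bottle): bottle=2 obsidian=1
After 5 (craft plank): obsidian=1 plank=2
After 6 (gather 1 coal): coal=1 obsidian=1 plank=2

Answer: coal=1 obsidian=1 plank=2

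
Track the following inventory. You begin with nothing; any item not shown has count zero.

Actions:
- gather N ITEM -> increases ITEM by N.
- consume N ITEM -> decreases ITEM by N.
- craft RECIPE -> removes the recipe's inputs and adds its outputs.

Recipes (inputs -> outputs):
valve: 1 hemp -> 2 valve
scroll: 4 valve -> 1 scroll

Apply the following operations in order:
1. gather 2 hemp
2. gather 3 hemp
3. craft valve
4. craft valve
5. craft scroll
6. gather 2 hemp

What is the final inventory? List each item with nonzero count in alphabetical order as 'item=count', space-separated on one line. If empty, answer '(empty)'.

Answer: hemp=5 scroll=1

Derivation:
After 1 (gather 2 hemp): hemp=2
After 2 (gather 3 hemp): hemp=5
After 3 (craft valve): hemp=4 valve=2
After 4 (craft valve): hemp=3 valve=4
After 5 (craft scroll): hemp=3 scroll=1
After 6 (gather 2 hemp): hemp=5 scroll=1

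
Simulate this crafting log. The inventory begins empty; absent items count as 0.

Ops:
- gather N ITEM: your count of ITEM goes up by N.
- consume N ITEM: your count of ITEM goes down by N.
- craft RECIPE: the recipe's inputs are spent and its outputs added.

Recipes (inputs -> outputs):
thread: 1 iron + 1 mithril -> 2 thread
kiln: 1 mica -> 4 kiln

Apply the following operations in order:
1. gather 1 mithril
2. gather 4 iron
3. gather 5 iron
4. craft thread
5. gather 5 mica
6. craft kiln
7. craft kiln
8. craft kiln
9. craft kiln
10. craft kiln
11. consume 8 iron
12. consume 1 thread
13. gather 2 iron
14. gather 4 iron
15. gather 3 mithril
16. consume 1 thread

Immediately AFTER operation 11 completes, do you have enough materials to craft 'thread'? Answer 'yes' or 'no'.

After 1 (gather 1 mithril): mithril=1
After 2 (gather 4 iron): iron=4 mithril=1
After 3 (gather 5 iron): iron=9 mithril=1
After 4 (craft thread): iron=8 thread=2
After 5 (gather 5 mica): iron=8 mica=5 thread=2
After 6 (craft kiln): iron=8 kiln=4 mica=4 thread=2
After 7 (craft kiln): iron=8 kiln=8 mica=3 thread=2
After 8 (craft kiln): iron=8 kiln=12 mica=2 thread=2
After 9 (craft kiln): iron=8 kiln=16 mica=1 thread=2
After 10 (craft kiln): iron=8 kiln=20 thread=2
After 11 (consume 8 iron): kiln=20 thread=2

Answer: no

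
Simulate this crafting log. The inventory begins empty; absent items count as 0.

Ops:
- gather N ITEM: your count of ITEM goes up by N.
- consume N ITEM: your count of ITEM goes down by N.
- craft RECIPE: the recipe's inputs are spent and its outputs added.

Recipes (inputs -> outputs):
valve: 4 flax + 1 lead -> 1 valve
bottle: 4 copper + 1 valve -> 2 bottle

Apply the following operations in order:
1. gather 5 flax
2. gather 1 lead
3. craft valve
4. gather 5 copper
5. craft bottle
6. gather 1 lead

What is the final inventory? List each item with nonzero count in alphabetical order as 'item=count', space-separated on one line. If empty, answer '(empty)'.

Answer: bottle=2 copper=1 flax=1 lead=1

Derivation:
After 1 (gather 5 flax): flax=5
After 2 (gather 1 lead): flax=5 lead=1
After 3 (craft valve): flax=1 valve=1
After 4 (gather 5 copper): copper=5 flax=1 valve=1
After 5 (craft bottle): bottle=2 copper=1 flax=1
After 6 (gather 1 lead): bottle=2 copper=1 flax=1 lead=1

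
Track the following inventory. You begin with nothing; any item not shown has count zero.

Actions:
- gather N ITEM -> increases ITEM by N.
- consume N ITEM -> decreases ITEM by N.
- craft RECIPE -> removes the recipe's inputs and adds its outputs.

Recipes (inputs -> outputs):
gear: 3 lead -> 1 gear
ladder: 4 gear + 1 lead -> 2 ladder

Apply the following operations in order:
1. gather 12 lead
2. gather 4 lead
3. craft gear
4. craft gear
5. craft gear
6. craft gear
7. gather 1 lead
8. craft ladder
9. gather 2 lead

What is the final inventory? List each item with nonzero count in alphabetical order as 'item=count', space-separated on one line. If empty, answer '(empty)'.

Answer: ladder=2 lead=6

Derivation:
After 1 (gather 12 lead): lead=12
After 2 (gather 4 lead): lead=16
After 3 (craft gear): gear=1 lead=13
After 4 (craft gear): gear=2 lead=10
After 5 (craft gear): gear=3 lead=7
After 6 (craft gear): gear=4 lead=4
After 7 (gather 1 lead): gear=4 lead=5
After 8 (craft ladder): ladder=2 lead=4
After 9 (gather 2 lead): ladder=2 lead=6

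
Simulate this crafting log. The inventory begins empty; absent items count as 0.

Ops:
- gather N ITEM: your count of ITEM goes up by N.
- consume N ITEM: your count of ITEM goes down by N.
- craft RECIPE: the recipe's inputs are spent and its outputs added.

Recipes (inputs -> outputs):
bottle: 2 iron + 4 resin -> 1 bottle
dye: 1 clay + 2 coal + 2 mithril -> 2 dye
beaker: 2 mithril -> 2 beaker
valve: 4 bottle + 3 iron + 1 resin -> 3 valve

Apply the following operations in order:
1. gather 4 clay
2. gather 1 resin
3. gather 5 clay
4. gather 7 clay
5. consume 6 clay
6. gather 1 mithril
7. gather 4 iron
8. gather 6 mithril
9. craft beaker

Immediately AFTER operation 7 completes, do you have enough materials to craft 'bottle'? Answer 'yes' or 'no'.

After 1 (gather 4 clay): clay=4
After 2 (gather 1 resin): clay=4 resin=1
After 3 (gather 5 clay): clay=9 resin=1
After 4 (gather 7 clay): clay=16 resin=1
After 5 (consume 6 clay): clay=10 resin=1
After 6 (gather 1 mithril): clay=10 mithril=1 resin=1
After 7 (gather 4 iron): clay=10 iron=4 mithril=1 resin=1

Answer: no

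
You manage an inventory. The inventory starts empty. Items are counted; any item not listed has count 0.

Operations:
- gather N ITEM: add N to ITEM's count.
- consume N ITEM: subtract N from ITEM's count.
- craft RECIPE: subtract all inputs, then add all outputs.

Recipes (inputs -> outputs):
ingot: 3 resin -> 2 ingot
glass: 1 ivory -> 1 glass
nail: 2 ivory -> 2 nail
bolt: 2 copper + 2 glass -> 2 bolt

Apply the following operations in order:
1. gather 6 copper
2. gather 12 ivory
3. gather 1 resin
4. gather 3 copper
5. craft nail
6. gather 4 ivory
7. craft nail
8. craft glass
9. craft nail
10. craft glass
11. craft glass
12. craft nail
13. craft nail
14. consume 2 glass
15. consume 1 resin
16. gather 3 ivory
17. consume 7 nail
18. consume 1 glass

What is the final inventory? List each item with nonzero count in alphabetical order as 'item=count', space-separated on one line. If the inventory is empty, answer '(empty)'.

After 1 (gather 6 copper): copper=6
After 2 (gather 12 ivory): copper=6 ivory=12
After 3 (gather 1 resin): copper=6 ivory=12 resin=1
After 4 (gather 3 copper): copper=9 ivory=12 resin=1
After 5 (craft nail): copper=9 ivory=10 nail=2 resin=1
After 6 (gather 4 ivory): copper=9 ivory=14 nail=2 resin=1
After 7 (craft nail): copper=9 ivory=12 nail=4 resin=1
After 8 (craft glass): copper=9 glass=1 ivory=11 nail=4 resin=1
After 9 (craft nail): copper=9 glass=1 ivory=9 nail=6 resin=1
After 10 (craft glass): copper=9 glass=2 ivory=8 nail=6 resin=1
After 11 (craft glass): copper=9 glass=3 ivory=7 nail=6 resin=1
After 12 (craft nail): copper=9 glass=3 ivory=5 nail=8 resin=1
After 13 (craft nail): copper=9 glass=3 ivory=3 nail=10 resin=1
After 14 (consume 2 glass): copper=9 glass=1 ivory=3 nail=10 resin=1
After 15 (consume 1 resin): copper=9 glass=1 ivory=3 nail=10
After 16 (gather 3 ivory): copper=9 glass=1 ivory=6 nail=10
After 17 (consume 7 nail): copper=9 glass=1 ivory=6 nail=3
After 18 (consume 1 glass): copper=9 ivory=6 nail=3

Answer: copper=9 ivory=6 nail=3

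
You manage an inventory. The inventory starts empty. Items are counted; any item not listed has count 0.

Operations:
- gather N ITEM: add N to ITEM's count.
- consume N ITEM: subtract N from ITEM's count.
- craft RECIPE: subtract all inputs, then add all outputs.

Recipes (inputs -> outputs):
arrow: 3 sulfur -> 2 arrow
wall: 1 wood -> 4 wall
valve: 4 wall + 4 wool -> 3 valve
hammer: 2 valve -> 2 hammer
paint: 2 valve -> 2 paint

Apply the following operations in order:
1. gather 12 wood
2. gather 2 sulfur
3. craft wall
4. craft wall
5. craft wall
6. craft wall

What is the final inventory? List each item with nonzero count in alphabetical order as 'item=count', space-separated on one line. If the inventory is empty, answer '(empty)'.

After 1 (gather 12 wood): wood=12
After 2 (gather 2 sulfur): sulfur=2 wood=12
After 3 (craft wall): sulfur=2 wall=4 wood=11
After 4 (craft wall): sulfur=2 wall=8 wood=10
After 5 (craft wall): sulfur=2 wall=12 wood=9
After 6 (craft wall): sulfur=2 wall=16 wood=8

Answer: sulfur=2 wall=16 wood=8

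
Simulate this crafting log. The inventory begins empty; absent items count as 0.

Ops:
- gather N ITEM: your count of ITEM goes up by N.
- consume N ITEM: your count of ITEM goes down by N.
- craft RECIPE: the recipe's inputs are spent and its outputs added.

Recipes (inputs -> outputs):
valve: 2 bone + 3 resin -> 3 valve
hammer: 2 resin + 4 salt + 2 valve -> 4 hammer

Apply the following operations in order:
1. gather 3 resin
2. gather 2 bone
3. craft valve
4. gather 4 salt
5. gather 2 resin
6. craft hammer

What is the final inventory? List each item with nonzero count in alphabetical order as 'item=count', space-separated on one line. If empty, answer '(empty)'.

After 1 (gather 3 resin): resin=3
After 2 (gather 2 bone): bone=2 resin=3
After 3 (craft valve): valve=3
After 4 (gather 4 salt): salt=4 valve=3
After 5 (gather 2 resin): resin=2 salt=4 valve=3
After 6 (craft hammer): hammer=4 valve=1

Answer: hammer=4 valve=1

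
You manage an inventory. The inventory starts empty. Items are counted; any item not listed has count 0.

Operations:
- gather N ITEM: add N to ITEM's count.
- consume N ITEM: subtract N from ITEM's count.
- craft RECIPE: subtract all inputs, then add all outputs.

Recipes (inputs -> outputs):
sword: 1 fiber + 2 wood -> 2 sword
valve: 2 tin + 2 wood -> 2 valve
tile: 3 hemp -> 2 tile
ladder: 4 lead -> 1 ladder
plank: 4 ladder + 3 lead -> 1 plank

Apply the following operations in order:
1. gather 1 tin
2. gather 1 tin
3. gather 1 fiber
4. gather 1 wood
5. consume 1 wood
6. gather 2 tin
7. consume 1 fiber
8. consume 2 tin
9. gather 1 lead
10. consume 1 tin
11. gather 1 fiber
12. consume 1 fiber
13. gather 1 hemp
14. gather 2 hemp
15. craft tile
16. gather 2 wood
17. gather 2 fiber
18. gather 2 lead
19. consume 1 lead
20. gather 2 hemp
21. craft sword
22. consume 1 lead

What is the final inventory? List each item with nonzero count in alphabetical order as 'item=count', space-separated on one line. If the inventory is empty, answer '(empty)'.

Answer: fiber=1 hemp=2 lead=1 sword=2 tile=2 tin=1

Derivation:
After 1 (gather 1 tin): tin=1
After 2 (gather 1 tin): tin=2
After 3 (gather 1 fiber): fiber=1 tin=2
After 4 (gather 1 wood): fiber=1 tin=2 wood=1
After 5 (consume 1 wood): fiber=1 tin=2
After 6 (gather 2 tin): fiber=1 tin=4
After 7 (consume 1 fiber): tin=4
After 8 (consume 2 tin): tin=2
After 9 (gather 1 lead): lead=1 tin=2
After 10 (consume 1 tin): lead=1 tin=1
After 11 (gather 1 fiber): fiber=1 lead=1 tin=1
After 12 (consume 1 fiber): lead=1 tin=1
After 13 (gather 1 hemp): hemp=1 lead=1 tin=1
After 14 (gather 2 hemp): hemp=3 lead=1 tin=1
After 15 (craft tile): lead=1 tile=2 tin=1
After 16 (gather 2 wood): lead=1 tile=2 tin=1 wood=2
After 17 (gather 2 fiber): fiber=2 lead=1 tile=2 tin=1 wood=2
After 18 (gather 2 lead): fiber=2 lead=3 tile=2 tin=1 wood=2
After 19 (consume 1 lead): fiber=2 lead=2 tile=2 tin=1 wood=2
After 20 (gather 2 hemp): fiber=2 hemp=2 lead=2 tile=2 tin=1 wood=2
After 21 (craft sword): fiber=1 hemp=2 lead=2 sword=2 tile=2 tin=1
After 22 (consume 1 lead): fiber=1 hemp=2 lead=1 sword=2 tile=2 tin=1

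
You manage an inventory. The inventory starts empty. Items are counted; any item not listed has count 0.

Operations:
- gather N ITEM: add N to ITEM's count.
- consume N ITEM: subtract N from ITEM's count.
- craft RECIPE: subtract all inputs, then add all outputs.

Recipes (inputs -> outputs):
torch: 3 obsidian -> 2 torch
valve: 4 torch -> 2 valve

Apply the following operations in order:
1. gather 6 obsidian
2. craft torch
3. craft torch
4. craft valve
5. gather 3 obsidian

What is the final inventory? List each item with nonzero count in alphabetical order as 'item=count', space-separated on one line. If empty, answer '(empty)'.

After 1 (gather 6 obsidian): obsidian=6
After 2 (craft torch): obsidian=3 torch=2
After 3 (craft torch): torch=4
After 4 (craft valve): valve=2
After 5 (gather 3 obsidian): obsidian=3 valve=2

Answer: obsidian=3 valve=2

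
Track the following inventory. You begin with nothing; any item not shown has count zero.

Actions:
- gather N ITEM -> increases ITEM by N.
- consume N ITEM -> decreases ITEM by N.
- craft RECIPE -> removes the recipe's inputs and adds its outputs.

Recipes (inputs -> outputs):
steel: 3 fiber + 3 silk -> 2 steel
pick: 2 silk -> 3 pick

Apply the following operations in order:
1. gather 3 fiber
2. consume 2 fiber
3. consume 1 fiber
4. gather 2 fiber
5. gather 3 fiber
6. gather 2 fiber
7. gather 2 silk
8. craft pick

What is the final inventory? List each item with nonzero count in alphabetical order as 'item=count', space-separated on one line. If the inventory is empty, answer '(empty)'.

Answer: fiber=7 pick=3

Derivation:
After 1 (gather 3 fiber): fiber=3
After 2 (consume 2 fiber): fiber=1
After 3 (consume 1 fiber): (empty)
After 4 (gather 2 fiber): fiber=2
After 5 (gather 3 fiber): fiber=5
After 6 (gather 2 fiber): fiber=7
After 7 (gather 2 silk): fiber=7 silk=2
After 8 (craft pick): fiber=7 pick=3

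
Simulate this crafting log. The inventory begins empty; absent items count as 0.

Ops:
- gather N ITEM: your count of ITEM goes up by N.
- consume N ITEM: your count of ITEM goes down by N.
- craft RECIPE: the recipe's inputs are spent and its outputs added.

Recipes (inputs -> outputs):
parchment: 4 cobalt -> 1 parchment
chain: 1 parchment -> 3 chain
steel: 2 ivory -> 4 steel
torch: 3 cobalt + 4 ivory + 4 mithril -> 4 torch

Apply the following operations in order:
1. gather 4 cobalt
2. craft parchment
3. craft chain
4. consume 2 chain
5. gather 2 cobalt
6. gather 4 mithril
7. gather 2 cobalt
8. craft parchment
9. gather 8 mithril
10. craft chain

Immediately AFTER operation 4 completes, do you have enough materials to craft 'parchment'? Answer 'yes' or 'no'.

Answer: no

Derivation:
After 1 (gather 4 cobalt): cobalt=4
After 2 (craft parchment): parchment=1
After 3 (craft chain): chain=3
After 4 (consume 2 chain): chain=1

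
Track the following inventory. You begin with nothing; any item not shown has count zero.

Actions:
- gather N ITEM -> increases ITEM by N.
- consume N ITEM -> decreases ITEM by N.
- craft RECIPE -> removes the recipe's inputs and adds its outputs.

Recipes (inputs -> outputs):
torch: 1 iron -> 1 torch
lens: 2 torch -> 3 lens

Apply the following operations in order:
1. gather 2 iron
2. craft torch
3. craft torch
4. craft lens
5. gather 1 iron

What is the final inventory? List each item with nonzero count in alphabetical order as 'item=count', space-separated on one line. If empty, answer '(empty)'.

Answer: iron=1 lens=3

Derivation:
After 1 (gather 2 iron): iron=2
After 2 (craft torch): iron=1 torch=1
After 3 (craft torch): torch=2
After 4 (craft lens): lens=3
After 5 (gather 1 iron): iron=1 lens=3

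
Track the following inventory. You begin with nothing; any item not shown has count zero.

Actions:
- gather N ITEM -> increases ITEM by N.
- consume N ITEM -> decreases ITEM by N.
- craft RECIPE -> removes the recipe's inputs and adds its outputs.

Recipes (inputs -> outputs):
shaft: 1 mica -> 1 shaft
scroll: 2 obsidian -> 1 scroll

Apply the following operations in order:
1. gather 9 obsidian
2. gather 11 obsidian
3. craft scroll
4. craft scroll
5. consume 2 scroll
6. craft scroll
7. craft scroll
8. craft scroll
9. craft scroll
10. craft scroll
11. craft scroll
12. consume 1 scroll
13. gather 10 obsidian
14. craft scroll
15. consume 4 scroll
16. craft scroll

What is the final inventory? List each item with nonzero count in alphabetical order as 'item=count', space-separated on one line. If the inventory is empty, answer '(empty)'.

After 1 (gather 9 obsidian): obsidian=9
After 2 (gather 11 obsidian): obsidian=20
After 3 (craft scroll): obsidian=18 scroll=1
After 4 (craft scroll): obsidian=16 scroll=2
After 5 (consume 2 scroll): obsidian=16
After 6 (craft scroll): obsidian=14 scroll=1
After 7 (craft scroll): obsidian=12 scroll=2
After 8 (craft scroll): obsidian=10 scroll=3
After 9 (craft scroll): obsidian=8 scroll=4
After 10 (craft scroll): obsidian=6 scroll=5
After 11 (craft scroll): obsidian=4 scroll=6
After 12 (consume 1 scroll): obsidian=4 scroll=5
After 13 (gather 10 obsidian): obsidian=14 scroll=5
After 14 (craft scroll): obsidian=12 scroll=6
After 15 (consume 4 scroll): obsidian=12 scroll=2
After 16 (craft scroll): obsidian=10 scroll=3

Answer: obsidian=10 scroll=3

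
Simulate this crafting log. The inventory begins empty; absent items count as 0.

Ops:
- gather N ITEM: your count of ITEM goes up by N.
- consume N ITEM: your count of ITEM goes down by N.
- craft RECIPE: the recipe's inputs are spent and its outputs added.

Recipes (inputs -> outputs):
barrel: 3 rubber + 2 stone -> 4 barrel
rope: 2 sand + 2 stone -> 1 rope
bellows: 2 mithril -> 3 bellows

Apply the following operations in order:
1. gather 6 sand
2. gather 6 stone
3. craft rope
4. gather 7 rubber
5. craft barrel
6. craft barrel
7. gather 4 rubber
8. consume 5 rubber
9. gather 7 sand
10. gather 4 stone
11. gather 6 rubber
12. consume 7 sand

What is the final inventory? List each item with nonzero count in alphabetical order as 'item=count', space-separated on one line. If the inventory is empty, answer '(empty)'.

After 1 (gather 6 sand): sand=6
After 2 (gather 6 stone): sand=6 stone=6
After 3 (craft rope): rope=1 sand=4 stone=4
After 4 (gather 7 rubber): rope=1 rubber=7 sand=4 stone=4
After 5 (craft barrel): barrel=4 rope=1 rubber=4 sand=4 stone=2
After 6 (craft barrel): barrel=8 rope=1 rubber=1 sand=4
After 7 (gather 4 rubber): barrel=8 rope=1 rubber=5 sand=4
After 8 (consume 5 rubber): barrel=8 rope=1 sand=4
After 9 (gather 7 sand): barrel=8 rope=1 sand=11
After 10 (gather 4 stone): barrel=8 rope=1 sand=11 stone=4
After 11 (gather 6 rubber): barrel=8 rope=1 rubber=6 sand=11 stone=4
After 12 (consume 7 sand): barrel=8 rope=1 rubber=6 sand=4 stone=4

Answer: barrel=8 rope=1 rubber=6 sand=4 stone=4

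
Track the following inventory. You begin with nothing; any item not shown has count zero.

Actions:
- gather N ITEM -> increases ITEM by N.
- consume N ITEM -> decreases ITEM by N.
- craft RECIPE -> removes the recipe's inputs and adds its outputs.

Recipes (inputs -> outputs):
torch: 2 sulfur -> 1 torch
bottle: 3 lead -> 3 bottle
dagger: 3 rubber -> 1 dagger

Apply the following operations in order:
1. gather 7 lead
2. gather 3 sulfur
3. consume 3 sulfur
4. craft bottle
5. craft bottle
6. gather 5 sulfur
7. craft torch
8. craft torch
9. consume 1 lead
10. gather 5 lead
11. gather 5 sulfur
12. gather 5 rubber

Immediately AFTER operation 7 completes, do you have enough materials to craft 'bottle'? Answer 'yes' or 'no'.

After 1 (gather 7 lead): lead=7
After 2 (gather 3 sulfur): lead=7 sulfur=3
After 3 (consume 3 sulfur): lead=7
After 4 (craft bottle): bottle=3 lead=4
After 5 (craft bottle): bottle=6 lead=1
After 6 (gather 5 sulfur): bottle=6 lead=1 sulfur=5
After 7 (craft torch): bottle=6 lead=1 sulfur=3 torch=1

Answer: no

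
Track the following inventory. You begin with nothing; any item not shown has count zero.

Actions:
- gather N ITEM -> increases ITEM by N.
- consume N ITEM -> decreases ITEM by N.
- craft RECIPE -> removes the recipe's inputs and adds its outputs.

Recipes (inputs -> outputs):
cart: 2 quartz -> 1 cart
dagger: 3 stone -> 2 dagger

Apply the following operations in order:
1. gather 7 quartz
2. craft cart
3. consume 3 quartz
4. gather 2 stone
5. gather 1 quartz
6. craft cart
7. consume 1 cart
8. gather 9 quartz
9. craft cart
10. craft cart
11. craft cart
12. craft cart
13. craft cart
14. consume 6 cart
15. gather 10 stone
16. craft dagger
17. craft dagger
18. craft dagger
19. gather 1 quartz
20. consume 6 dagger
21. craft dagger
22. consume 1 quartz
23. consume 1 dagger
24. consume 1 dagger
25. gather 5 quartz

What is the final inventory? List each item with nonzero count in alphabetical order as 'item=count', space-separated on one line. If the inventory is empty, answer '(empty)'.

After 1 (gather 7 quartz): quartz=7
After 2 (craft cart): cart=1 quartz=5
After 3 (consume 3 quartz): cart=1 quartz=2
After 4 (gather 2 stone): cart=1 quartz=2 stone=2
After 5 (gather 1 quartz): cart=1 quartz=3 stone=2
After 6 (craft cart): cart=2 quartz=1 stone=2
After 7 (consume 1 cart): cart=1 quartz=1 stone=2
After 8 (gather 9 quartz): cart=1 quartz=10 stone=2
After 9 (craft cart): cart=2 quartz=8 stone=2
After 10 (craft cart): cart=3 quartz=6 stone=2
After 11 (craft cart): cart=4 quartz=4 stone=2
After 12 (craft cart): cart=5 quartz=2 stone=2
After 13 (craft cart): cart=6 stone=2
After 14 (consume 6 cart): stone=2
After 15 (gather 10 stone): stone=12
After 16 (craft dagger): dagger=2 stone=9
After 17 (craft dagger): dagger=4 stone=6
After 18 (craft dagger): dagger=6 stone=3
After 19 (gather 1 quartz): dagger=6 quartz=1 stone=3
After 20 (consume 6 dagger): quartz=1 stone=3
After 21 (craft dagger): dagger=2 quartz=1
After 22 (consume 1 quartz): dagger=2
After 23 (consume 1 dagger): dagger=1
After 24 (consume 1 dagger): (empty)
After 25 (gather 5 quartz): quartz=5

Answer: quartz=5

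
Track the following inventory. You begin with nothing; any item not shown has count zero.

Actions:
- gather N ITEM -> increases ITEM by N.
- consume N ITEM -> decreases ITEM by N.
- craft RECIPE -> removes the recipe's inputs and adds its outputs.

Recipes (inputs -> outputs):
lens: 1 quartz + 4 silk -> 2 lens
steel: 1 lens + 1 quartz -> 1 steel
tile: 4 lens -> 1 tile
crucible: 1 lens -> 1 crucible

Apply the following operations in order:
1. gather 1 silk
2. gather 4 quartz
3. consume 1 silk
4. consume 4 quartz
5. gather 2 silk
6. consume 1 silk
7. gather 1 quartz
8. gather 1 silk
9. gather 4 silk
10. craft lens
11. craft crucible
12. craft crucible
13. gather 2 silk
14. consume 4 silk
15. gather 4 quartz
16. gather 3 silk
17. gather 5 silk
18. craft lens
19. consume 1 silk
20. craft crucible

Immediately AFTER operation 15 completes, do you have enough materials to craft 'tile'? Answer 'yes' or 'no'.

Answer: no

Derivation:
After 1 (gather 1 silk): silk=1
After 2 (gather 4 quartz): quartz=4 silk=1
After 3 (consume 1 silk): quartz=4
After 4 (consume 4 quartz): (empty)
After 5 (gather 2 silk): silk=2
After 6 (consume 1 silk): silk=1
After 7 (gather 1 quartz): quartz=1 silk=1
After 8 (gather 1 silk): quartz=1 silk=2
After 9 (gather 4 silk): quartz=1 silk=6
After 10 (craft lens): lens=2 silk=2
After 11 (craft crucible): crucible=1 lens=1 silk=2
After 12 (craft crucible): crucible=2 silk=2
After 13 (gather 2 silk): crucible=2 silk=4
After 14 (consume 4 silk): crucible=2
After 15 (gather 4 quartz): crucible=2 quartz=4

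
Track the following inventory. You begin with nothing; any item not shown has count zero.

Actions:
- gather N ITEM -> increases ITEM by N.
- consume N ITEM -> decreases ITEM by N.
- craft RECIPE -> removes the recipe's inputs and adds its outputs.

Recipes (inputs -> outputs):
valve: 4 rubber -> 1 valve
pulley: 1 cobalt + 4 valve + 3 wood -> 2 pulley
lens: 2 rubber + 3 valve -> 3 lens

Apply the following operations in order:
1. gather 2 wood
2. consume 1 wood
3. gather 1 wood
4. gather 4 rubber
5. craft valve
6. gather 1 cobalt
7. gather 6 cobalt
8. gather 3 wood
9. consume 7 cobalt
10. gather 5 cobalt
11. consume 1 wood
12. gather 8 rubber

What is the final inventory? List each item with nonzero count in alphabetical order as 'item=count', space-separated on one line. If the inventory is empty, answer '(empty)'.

Answer: cobalt=5 rubber=8 valve=1 wood=4

Derivation:
After 1 (gather 2 wood): wood=2
After 2 (consume 1 wood): wood=1
After 3 (gather 1 wood): wood=2
After 4 (gather 4 rubber): rubber=4 wood=2
After 5 (craft valve): valve=1 wood=2
After 6 (gather 1 cobalt): cobalt=1 valve=1 wood=2
After 7 (gather 6 cobalt): cobalt=7 valve=1 wood=2
After 8 (gather 3 wood): cobalt=7 valve=1 wood=5
After 9 (consume 7 cobalt): valve=1 wood=5
After 10 (gather 5 cobalt): cobalt=5 valve=1 wood=5
After 11 (consume 1 wood): cobalt=5 valve=1 wood=4
After 12 (gather 8 rubber): cobalt=5 rubber=8 valve=1 wood=4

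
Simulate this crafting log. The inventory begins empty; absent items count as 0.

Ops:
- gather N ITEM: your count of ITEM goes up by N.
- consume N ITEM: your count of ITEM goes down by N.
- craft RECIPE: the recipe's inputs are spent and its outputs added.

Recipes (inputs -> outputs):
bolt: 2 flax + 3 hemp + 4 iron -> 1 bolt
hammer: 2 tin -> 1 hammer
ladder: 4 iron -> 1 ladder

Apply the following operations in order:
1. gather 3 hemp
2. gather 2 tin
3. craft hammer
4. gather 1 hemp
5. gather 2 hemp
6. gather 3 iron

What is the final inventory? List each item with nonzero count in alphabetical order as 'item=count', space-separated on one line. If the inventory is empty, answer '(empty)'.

Answer: hammer=1 hemp=6 iron=3

Derivation:
After 1 (gather 3 hemp): hemp=3
After 2 (gather 2 tin): hemp=3 tin=2
After 3 (craft hammer): hammer=1 hemp=3
After 4 (gather 1 hemp): hammer=1 hemp=4
After 5 (gather 2 hemp): hammer=1 hemp=6
After 6 (gather 3 iron): hammer=1 hemp=6 iron=3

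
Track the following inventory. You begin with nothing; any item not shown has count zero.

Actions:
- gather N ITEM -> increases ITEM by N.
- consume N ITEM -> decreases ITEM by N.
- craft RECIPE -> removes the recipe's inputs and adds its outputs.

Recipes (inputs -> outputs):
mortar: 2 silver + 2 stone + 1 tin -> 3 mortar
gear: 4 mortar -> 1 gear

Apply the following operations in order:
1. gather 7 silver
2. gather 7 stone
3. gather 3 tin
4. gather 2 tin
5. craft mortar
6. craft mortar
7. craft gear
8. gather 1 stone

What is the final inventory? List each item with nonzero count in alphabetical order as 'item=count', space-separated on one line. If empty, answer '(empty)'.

Answer: gear=1 mortar=2 silver=3 stone=4 tin=3

Derivation:
After 1 (gather 7 silver): silver=7
After 2 (gather 7 stone): silver=7 stone=7
After 3 (gather 3 tin): silver=7 stone=7 tin=3
After 4 (gather 2 tin): silver=7 stone=7 tin=5
After 5 (craft mortar): mortar=3 silver=5 stone=5 tin=4
After 6 (craft mortar): mortar=6 silver=3 stone=3 tin=3
After 7 (craft gear): gear=1 mortar=2 silver=3 stone=3 tin=3
After 8 (gather 1 stone): gear=1 mortar=2 silver=3 stone=4 tin=3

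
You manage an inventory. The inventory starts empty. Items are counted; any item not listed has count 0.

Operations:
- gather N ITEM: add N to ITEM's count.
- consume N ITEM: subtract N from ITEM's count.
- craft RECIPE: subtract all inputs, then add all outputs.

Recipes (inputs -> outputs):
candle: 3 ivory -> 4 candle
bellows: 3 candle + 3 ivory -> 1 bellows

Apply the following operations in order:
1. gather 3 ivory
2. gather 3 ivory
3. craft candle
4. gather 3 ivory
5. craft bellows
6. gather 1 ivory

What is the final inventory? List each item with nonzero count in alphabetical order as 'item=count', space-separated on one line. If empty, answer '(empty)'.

Answer: bellows=1 candle=1 ivory=4

Derivation:
After 1 (gather 3 ivory): ivory=3
After 2 (gather 3 ivory): ivory=6
After 3 (craft candle): candle=4 ivory=3
After 4 (gather 3 ivory): candle=4 ivory=6
After 5 (craft bellows): bellows=1 candle=1 ivory=3
After 6 (gather 1 ivory): bellows=1 candle=1 ivory=4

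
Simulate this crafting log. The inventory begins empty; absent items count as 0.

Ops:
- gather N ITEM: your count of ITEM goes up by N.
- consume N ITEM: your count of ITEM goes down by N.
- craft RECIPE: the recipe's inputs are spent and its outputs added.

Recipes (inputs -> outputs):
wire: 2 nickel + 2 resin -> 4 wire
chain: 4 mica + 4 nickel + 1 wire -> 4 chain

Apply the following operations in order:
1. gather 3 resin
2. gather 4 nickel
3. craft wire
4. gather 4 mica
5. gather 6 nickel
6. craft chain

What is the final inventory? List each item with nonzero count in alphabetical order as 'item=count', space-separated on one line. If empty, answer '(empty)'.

After 1 (gather 3 resin): resin=3
After 2 (gather 4 nickel): nickel=4 resin=3
After 3 (craft wire): nickel=2 resin=1 wire=4
After 4 (gather 4 mica): mica=4 nickel=2 resin=1 wire=4
After 5 (gather 6 nickel): mica=4 nickel=8 resin=1 wire=4
After 6 (craft chain): chain=4 nickel=4 resin=1 wire=3

Answer: chain=4 nickel=4 resin=1 wire=3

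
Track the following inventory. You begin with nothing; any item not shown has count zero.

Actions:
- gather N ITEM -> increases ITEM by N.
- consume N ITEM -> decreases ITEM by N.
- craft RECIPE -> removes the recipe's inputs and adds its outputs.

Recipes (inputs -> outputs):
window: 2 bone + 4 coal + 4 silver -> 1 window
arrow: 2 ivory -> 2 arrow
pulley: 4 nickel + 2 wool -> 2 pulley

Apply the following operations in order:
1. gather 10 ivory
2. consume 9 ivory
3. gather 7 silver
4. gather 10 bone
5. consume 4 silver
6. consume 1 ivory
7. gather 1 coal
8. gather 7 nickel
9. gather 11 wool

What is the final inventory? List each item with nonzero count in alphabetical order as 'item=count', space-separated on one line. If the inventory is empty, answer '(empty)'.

After 1 (gather 10 ivory): ivory=10
After 2 (consume 9 ivory): ivory=1
After 3 (gather 7 silver): ivory=1 silver=7
After 4 (gather 10 bone): bone=10 ivory=1 silver=7
After 5 (consume 4 silver): bone=10 ivory=1 silver=3
After 6 (consume 1 ivory): bone=10 silver=3
After 7 (gather 1 coal): bone=10 coal=1 silver=3
After 8 (gather 7 nickel): bone=10 coal=1 nickel=7 silver=3
After 9 (gather 11 wool): bone=10 coal=1 nickel=7 silver=3 wool=11

Answer: bone=10 coal=1 nickel=7 silver=3 wool=11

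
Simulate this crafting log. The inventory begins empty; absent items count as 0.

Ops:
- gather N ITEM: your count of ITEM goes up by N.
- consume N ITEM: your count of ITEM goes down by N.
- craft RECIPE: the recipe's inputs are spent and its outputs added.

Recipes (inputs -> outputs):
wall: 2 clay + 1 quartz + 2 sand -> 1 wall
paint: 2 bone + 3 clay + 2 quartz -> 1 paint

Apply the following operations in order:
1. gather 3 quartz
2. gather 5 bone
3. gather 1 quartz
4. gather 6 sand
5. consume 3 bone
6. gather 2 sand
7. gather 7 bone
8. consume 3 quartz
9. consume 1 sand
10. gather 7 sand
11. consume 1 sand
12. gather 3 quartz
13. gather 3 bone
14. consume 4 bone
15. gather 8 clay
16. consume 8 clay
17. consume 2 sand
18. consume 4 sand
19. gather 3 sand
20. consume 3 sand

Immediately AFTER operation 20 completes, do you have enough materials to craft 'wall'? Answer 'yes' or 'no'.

After 1 (gather 3 quartz): quartz=3
After 2 (gather 5 bone): bone=5 quartz=3
After 3 (gather 1 quartz): bone=5 quartz=4
After 4 (gather 6 sand): bone=5 quartz=4 sand=6
After 5 (consume 3 bone): bone=2 quartz=4 sand=6
After 6 (gather 2 sand): bone=2 quartz=4 sand=8
After 7 (gather 7 bone): bone=9 quartz=4 sand=8
After 8 (consume 3 quartz): bone=9 quartz=1 sand=8
After 9 (consume 1 sand): bone=9 quartz=1 sand=7
After 10 (gather 7 sand): bone=9 quartz=1 sand=14
After 11 (consume 1 sand): bone=9 quartz=1 sand=13
After 12 (gather 3 quartz): bone=9 quartz=4 sand=13
After 13 (gather 3 bone): bone=12 quartz=4 sand=13
After 14 (consume 4 bone): bone=8 quartz=4 sand=13
After 15 (gather 8 clay): bone=8 clay=8 quartz=4 sand=13
After 16 (consume 8 clay): bone=8 quartz=4 sand=13
After 17 (consume 2 sand): bone=8 quartz=4 sand=11
After 18 (consume 4 sand): bone=8 quartz=4 sand=7
After 19 (gather 3 sand): bone=8 quartz=4 sand=10
After 20 (consume 3 sand): bone=8 quartz=4 sand=7

Answer: no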